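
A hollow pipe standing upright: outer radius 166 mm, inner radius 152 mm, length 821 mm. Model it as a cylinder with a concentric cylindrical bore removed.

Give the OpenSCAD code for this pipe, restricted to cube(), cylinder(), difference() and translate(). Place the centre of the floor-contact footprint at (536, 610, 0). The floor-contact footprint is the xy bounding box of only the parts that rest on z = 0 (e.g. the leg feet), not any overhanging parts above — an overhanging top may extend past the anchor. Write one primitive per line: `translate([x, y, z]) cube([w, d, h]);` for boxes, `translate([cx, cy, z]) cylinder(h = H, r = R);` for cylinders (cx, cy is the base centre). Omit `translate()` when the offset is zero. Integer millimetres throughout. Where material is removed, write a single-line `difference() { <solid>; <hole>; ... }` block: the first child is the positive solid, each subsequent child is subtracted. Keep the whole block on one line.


difference() { translate([536, 610, 0]) cylinder(h = 821, r = 166); translate([536, 610, 0]) cylinder(h = 821, r = 152); }


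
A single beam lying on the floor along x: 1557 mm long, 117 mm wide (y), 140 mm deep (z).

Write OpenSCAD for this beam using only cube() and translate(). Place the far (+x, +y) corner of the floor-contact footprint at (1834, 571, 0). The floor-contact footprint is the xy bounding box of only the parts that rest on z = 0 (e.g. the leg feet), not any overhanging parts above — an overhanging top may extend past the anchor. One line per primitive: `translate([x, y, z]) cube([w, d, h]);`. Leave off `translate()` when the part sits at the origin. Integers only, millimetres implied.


translate([277, 454, 0]) cube([1557, 117, 140]);


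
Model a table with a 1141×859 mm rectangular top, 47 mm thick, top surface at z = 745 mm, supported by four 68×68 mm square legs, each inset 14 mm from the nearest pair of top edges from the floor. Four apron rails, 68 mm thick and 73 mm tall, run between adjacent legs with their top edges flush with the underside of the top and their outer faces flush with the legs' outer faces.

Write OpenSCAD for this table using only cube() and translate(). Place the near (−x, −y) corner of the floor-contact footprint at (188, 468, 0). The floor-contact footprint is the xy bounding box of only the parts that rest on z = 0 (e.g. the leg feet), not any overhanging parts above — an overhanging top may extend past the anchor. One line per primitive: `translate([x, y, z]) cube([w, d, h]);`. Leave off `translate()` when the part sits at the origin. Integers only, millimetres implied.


translate([174, 454, 698]) cube([1141, 859, 47]);
translate([188, 468, 0]) cube([68, 68, 698]);
translate([1233, 468, 0]) cube([68, 68, 698]);
translate([188, 1231, 0]) cube([68, 68, 698]);
translate([1233, 1231, 0]) cube([68, 68, 698]);
translate([256, 468, 625]) cube([977, 68, 73]);
translate([256, 1231, 625]) cube([977, 68, 73]);
translate([188, 536, 625]) cube([68, 695, 73]);
translate([1233, 536, 625]) cube([68, 695, 73]);


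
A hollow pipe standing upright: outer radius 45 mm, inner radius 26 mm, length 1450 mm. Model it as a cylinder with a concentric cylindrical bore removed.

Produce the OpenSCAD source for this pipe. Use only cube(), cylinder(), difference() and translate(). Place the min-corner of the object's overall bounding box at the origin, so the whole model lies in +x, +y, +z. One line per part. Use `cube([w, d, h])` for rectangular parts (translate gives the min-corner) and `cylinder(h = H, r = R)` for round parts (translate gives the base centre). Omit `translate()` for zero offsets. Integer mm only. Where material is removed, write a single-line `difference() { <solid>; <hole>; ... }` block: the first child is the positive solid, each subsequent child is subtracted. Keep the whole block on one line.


difference() { translate([45, 45, 0]) cylinder(h = 1450, r = 45); translate([45, 45, 0]) cylinder(h = 1450, r = 26); }


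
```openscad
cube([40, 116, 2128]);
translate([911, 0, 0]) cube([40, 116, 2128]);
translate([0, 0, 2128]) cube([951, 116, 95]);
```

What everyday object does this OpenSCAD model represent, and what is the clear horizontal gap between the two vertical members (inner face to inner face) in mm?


A door frame. The clear opening width is 871 mm.

Two 2128 mm tall posts with a header on top — a door frame. The left jamb is 40 mm wide at x = 0; the right jamb starts at x = 911. The clear opening is 911 − 40 = 871 mm.


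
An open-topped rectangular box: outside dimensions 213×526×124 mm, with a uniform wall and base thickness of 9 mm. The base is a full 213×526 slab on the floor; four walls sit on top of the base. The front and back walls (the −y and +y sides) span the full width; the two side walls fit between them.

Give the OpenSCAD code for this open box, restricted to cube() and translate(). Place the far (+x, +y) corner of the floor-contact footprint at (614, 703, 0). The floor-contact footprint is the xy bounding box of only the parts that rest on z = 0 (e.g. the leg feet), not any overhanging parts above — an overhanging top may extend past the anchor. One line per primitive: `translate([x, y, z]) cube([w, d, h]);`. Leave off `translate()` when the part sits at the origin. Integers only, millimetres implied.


translate([401, 177, 0]) cube([213, 526, 9]);
translate([401, 177, 9]) cube([213, 9, 115]);
translate([401, 694, 9]) cube([213, 9, 115]);
translate([401, 186, 9]) cube([9, 508, 115]);
translate([605, 186, 9]) cube([9, 508, 115]);


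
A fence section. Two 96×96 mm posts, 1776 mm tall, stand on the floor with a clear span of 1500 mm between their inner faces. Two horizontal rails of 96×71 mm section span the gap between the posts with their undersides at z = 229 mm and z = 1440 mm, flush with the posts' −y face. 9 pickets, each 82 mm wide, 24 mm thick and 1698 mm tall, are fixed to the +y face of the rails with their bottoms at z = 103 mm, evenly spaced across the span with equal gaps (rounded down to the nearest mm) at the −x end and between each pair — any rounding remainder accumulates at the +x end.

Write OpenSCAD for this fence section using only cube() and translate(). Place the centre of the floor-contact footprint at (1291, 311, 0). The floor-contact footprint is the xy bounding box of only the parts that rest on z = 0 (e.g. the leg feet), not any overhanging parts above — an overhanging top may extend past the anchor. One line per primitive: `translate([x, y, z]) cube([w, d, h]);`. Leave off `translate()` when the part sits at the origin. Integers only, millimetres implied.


translate([445, 263, 0]) cube([96, 96, 1776]);
translate([2041, 263, 0]) cube([96, 96, 1776]);
translate([541, 263, 229]) cube([1500, 96, 71]);
translate([541, 263, 1440]) cube([1500, 96, 71]);
translate([617, 359, 103]) cube([82, 24, 1698]);
translate([775, 359, 103]) cube([82, 24, 1698]);
translate([933, 359, 103]) cube([82, 24, 1698]);
translate([1091, 359, 103]) cube([82, 24, 1698]);
translate([1249, 359, 103]) cube([82, 24, 1698]);
translate([1407, 359, 103]) cube([82, 24, 1698]);
translate([1565, 359, 103]) cube([82, 24, 1698]);
translate([1723, 359, 103]) cube([82, 24, 1698]);
translate([1881, 359, 103]) cube([82, 24, 1698]);


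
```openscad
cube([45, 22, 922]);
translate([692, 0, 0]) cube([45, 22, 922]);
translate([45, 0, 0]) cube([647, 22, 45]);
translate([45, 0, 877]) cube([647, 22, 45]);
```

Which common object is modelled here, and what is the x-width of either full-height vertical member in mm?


A picture frame. The border width is 45 mm.

Four thin pieces enclosing a rectangular opening — a picture frame. The two full-height stiles are 922 mm tall; the top rail sits at z = 877 and is 45 mm tall, so the border above the opening is 922 − 877 = 45 mm, matching the stile x-width.


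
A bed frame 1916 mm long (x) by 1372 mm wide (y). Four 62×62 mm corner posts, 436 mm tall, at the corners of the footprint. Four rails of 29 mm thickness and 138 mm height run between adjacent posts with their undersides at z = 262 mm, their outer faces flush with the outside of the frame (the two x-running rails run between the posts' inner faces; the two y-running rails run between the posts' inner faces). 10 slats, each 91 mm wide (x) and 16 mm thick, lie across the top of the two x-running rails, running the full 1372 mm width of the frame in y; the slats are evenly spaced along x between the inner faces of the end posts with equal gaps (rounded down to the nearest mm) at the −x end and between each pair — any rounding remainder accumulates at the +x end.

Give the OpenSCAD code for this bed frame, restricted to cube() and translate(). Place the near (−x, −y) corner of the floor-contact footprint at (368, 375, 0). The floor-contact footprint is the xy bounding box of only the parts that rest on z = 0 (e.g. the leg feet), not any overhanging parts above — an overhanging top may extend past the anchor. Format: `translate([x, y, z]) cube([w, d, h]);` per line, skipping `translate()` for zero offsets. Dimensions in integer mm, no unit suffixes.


translate([368, 375, 0]) cube([62, 62, 436]);
translate([368, 1685, 0]) cube([62, 62, 436]);
translate([2222, 375, 0]) cube([62, 62, 436]);
translate([2222, 1685, 0]) cube([62, 62, 436]);
translate([430, 375, 262]) cube([1792, 29, 138]);
translate([430, 1718, 262]) cube([1792, 29, 138]);
translate([368, 437, 262]) cube([29, 1248, 138]);
translate([2255, 437, 262]) cube([29, 1248, 138]);
translate([510, 375, 400]) cube([91, 1372, 16]);
translate([681, 375, 400]) cube([91, 1372, 16]);
translate([852, 375, 400]) cube([91, 1372, 16]);
translate([1023, 375, 400]) cube([91, 1372, 16]);
translate([1194, 375, 400]) cube([91, 1372, 16]);
translate([1365, 375, 400]) cube([91, 1372, 16]);
translate([1536, 375, 400]) cube([91, 1372, 16]);
translate([1707, 375, 400]) cube([91, 1372, 16]);
translate([1878, 375, 400]) cube([91, 1372, 16]);
translate([2049, 375, 400]) cube([91, 1372, 16]);


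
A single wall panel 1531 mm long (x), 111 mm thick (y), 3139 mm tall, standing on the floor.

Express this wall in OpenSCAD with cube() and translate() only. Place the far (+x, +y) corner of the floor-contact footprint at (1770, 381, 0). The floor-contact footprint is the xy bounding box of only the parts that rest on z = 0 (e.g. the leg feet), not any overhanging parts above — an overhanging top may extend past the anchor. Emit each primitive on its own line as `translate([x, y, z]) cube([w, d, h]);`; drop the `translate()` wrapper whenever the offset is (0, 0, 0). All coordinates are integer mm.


translate([239, 270, 0]) cube([1531, 111, 3139]);


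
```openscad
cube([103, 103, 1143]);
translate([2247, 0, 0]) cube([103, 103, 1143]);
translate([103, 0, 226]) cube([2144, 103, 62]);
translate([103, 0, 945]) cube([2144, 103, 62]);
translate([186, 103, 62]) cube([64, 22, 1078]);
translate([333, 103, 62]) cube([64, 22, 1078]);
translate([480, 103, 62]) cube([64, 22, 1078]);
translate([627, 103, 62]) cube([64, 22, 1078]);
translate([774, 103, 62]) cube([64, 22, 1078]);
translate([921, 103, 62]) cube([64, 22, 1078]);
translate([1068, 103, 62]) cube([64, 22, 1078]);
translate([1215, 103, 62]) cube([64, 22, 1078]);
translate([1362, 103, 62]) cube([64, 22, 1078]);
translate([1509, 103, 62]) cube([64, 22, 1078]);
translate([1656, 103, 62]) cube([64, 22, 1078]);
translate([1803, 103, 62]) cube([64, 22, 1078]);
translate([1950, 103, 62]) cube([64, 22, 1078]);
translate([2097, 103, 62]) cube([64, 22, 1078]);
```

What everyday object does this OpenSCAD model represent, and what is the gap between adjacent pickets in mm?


A fence section. The picket gap is 83 mm.

Two posts, two rails, 14 pickets — a fence section. Span 2144 mm holds 14 pickets of 64 mm with 15 equal gaps: ⌊(2144 − 14·64) / 15⌋ = 83 mm.


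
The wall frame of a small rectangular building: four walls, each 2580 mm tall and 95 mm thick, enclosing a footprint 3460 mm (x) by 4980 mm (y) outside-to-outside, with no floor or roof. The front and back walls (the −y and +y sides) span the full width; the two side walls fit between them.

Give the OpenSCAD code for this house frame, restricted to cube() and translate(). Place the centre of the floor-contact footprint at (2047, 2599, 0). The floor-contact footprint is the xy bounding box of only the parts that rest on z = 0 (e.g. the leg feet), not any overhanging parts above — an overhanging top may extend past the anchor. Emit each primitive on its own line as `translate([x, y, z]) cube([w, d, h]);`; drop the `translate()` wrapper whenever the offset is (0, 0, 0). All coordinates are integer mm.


translate([317, 109, 0]) cube([3460, 95, 2580]);
translate([317, 4994, 0]) cube([3460, 95, 2580]);
translate([317, 204, 0]) cube([95, 4790, 2580]);
translate([3682, 204, 0]) cube([95, 4790, 2580]);


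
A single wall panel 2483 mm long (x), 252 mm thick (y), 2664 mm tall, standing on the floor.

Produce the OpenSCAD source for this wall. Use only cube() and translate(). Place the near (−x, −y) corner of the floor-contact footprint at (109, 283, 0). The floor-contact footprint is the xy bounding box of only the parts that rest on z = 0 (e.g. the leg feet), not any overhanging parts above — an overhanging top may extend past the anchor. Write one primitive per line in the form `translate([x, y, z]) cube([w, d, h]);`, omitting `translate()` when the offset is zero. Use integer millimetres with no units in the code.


translate([109, 283, 0]) cube([2483, 252, 2664]);


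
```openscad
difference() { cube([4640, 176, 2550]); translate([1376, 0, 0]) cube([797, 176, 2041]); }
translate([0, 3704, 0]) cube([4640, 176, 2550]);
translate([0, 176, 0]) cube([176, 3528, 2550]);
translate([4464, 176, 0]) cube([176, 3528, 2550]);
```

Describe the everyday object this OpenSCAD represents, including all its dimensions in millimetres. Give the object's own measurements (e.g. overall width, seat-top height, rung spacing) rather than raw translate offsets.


A single room: four walls, each 2550 mm tall and 176 mm thick, enclosing an outside footprint 4640×3880 mm (x × y), no floor or roof. The front and back walls (−y and +y sides) run the full x-width; the side walls fit between their inner faces. A door opening 797 mm wide and 2041 mm tall is cut through the front wall from the floor up, its −x edge 1376 mm from the wall's −x end.


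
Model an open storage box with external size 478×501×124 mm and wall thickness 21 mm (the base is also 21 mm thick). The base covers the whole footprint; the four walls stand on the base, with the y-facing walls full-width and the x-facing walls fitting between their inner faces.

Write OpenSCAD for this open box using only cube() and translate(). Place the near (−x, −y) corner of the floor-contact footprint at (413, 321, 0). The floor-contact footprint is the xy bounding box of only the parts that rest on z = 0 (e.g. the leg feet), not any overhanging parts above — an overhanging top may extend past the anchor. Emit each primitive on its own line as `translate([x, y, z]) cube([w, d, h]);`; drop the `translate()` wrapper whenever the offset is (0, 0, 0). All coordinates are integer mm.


translate([413, 321, 0]) cube([478, 501, 21]);
translate([413, 321, 21]) cube([478, 21, 103]);
translate([413, 801, 21]) cube([478, 21, 103]);
translate([413, 342, 21]) cube([21, 459, 103]);
translate([870, 342, 21]) cube([21, 459, 103]);


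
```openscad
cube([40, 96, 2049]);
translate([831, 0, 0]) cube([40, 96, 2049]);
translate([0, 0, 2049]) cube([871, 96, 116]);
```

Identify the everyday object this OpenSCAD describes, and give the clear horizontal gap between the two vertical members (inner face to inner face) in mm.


A door frame. The clear opening width is 791 mm.

Two 2049 mm tall posts with a header on top — a door frame. The left jamb is 40 mm wide at x = 0; the right jamb starts at x = 831. The clear opening is 831 − 40 = 791 mm.


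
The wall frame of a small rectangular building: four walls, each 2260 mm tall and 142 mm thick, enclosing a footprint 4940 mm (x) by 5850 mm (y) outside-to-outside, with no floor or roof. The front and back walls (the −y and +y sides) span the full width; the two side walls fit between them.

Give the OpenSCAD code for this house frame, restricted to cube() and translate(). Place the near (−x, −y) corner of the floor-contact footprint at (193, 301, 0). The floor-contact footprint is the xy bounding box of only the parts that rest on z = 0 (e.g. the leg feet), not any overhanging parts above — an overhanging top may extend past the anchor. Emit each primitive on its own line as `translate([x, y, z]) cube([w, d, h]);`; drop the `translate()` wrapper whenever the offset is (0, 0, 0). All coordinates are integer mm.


translate([193, 301, 0]) cube([4940, 142, 2260]);
translate([193, 6009, 0]) cube([4940, 142, 2260]);
translate([193, 443, 0]) cube([142, 5566, 2260]);
translate([4991, 443, 0]) cube([142, 5566, 2260]);


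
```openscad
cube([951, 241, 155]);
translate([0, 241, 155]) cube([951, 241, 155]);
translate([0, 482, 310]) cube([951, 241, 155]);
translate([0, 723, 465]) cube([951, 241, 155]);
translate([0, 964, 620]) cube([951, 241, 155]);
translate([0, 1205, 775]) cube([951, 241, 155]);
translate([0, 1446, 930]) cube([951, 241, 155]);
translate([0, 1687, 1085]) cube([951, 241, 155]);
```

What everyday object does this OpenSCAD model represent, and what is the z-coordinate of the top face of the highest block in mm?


A staircase. The total rise is 1240 mm.

8 identical blocks, each offset up and back from the previous — a staircase. Each step is 155 mm tall and there are 8 of them, so the total rise is 8 × 155 = 1240 mm.


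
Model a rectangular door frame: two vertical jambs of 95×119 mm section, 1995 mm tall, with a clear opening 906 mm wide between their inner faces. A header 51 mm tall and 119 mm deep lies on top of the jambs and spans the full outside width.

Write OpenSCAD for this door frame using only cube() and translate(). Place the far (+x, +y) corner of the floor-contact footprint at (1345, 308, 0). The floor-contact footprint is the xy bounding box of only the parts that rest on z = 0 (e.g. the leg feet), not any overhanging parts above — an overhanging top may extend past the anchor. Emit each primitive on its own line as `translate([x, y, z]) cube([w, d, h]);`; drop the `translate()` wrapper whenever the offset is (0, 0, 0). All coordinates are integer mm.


translate([249, 189, 0]) cube([95, 119, 1995]);
translate([1250, 189, 0]) cube([95, 119, 1995]);
translate([249, 189, 1995]) cube([1096, 119, 51]);


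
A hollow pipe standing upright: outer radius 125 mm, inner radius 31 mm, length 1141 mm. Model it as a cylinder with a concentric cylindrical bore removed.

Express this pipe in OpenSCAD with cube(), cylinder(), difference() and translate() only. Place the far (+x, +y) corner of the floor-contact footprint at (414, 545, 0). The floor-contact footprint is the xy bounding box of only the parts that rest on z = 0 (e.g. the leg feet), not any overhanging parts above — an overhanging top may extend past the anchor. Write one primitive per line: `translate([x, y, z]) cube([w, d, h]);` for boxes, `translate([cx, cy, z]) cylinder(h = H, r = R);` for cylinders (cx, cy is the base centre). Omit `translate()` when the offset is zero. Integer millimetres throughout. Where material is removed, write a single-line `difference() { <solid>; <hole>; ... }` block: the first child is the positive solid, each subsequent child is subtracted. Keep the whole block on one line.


difference() { translate([289, 420, 0]) cylinder(h = 1141, r = 125); translate([289, 420, 0]) cylinder(h = 1141, r = 31); }


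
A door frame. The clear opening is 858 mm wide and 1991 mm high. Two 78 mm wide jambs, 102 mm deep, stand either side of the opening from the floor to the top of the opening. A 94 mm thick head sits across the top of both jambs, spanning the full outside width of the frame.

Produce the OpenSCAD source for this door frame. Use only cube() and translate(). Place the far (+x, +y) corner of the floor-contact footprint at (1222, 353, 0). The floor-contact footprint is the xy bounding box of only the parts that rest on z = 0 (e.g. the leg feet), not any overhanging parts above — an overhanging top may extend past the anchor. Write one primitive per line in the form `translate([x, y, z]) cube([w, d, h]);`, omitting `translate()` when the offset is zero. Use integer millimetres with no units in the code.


translate([208, 251, 0]) cube([78, 102, 1991]);
translate([1144, 251, 0]) cube([78, 102, 1991]);
translate([208, 251, 1991]) cube([1014, 102, 94]);


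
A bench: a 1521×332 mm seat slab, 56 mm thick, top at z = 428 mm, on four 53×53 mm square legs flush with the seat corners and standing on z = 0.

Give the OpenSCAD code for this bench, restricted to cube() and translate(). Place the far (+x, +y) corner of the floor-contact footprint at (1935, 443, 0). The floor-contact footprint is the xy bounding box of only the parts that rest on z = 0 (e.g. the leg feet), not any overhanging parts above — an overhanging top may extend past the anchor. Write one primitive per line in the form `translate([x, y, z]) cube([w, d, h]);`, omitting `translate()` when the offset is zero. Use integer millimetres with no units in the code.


translate([414, 111, 372]) cube([1521, 332, 56]);
translate([414, 111, 0]) cube([53, 53, 372]);
translate([414, 390, 0]) cube([53, 53, 372]);
translate([1882, 111, 0]) cube([53, 53, 372]);
translate([1882, 390, 0]) cube([53, 53, 372]);


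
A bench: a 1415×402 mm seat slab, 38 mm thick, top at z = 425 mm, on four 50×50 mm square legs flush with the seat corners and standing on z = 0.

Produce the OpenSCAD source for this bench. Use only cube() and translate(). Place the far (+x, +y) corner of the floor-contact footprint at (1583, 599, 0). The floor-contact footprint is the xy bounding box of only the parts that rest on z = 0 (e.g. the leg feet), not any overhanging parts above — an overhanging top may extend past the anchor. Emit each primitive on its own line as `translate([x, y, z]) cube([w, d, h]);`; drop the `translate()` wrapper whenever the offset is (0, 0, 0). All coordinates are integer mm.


translate([168, 197, 387]) cube([1415, 402, 38]);
translate([168, 197, 0]) cube([50, 50, 387]);
translate([168, 549, 0]) cube([50, 50, 387]);
translate([1533, 197, 0]) cube([50, 50, 387]);
translate([1533, 549, 0]) cube([50, 50, 387]);


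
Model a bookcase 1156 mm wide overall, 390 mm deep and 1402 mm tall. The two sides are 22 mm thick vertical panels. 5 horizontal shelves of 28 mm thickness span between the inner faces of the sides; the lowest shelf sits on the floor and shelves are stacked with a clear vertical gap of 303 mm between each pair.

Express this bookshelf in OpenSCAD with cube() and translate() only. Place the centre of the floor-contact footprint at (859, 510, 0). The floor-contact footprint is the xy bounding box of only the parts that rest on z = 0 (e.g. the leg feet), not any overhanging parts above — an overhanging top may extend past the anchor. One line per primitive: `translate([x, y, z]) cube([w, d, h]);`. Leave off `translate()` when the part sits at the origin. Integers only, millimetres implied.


translate([281, 315, 0]) cube([22, 390, 1402]);
translate([1415, 315, 0]) cube([22, 390, 1402]);
translate([303, 315, 0]) cube([1112, 390, 28]);
translate([303, 315, 331]) cube([1112, 390, 28]);
translate([303, 315, 662]) cube([1112, 390, 28]);
translate([303, 315, 993]) cube([1112, 390, 28]);
translate([303, 315, 1324]) cube([1112, 390, 28]);


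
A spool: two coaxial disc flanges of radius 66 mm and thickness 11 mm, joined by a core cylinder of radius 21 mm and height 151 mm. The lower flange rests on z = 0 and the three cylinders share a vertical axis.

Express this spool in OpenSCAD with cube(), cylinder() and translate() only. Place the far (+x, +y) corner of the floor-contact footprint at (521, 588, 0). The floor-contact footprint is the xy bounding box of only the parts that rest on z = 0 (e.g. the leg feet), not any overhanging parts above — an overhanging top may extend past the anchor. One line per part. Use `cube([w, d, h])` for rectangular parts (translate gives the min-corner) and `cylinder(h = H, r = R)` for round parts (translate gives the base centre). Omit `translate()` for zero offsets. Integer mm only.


translate([455, 522, 0]) cylinder(h = 11, r = 66);
translate([455, 522, 11]) cylinder(h = 151, r = 21);
translate([455, 522, 162]) cylinder(h = 11, r = 66);


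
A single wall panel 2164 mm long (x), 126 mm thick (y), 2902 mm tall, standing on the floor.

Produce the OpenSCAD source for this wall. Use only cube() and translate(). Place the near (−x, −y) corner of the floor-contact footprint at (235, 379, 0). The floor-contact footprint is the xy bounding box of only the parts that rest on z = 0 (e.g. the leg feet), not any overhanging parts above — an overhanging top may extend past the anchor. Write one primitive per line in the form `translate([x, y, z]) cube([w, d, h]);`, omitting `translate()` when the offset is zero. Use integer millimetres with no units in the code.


translate([235, 379, 0]) cube([2164, 126, 2902]);


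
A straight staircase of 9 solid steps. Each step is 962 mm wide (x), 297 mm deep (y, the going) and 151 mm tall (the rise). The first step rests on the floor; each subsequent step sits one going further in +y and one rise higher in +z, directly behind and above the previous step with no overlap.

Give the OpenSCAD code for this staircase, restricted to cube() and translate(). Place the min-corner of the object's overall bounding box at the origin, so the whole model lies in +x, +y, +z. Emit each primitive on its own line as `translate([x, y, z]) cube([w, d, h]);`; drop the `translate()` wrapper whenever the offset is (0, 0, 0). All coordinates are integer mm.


cube([962, 297, 151]);
translate([0, 297, 151]) cube([962, 297, 151]);
translate([0, 594, 302]) cube([962, 297, 151]);
translate([0, 891, 453]) cube([962, 297, 151]);
translate([0, 1188, 604]) cube([962, 297, 151]);
translate([0, 1485, 755]) cube([962, 297, 151]);
translate([0, 1782, 906]) cube([962, 297, 151]);
translate([0, 2079, 1057]) cube([962, 297, 151]);
translate([0, 2376, 1208]) cube([962, 297, 151]);


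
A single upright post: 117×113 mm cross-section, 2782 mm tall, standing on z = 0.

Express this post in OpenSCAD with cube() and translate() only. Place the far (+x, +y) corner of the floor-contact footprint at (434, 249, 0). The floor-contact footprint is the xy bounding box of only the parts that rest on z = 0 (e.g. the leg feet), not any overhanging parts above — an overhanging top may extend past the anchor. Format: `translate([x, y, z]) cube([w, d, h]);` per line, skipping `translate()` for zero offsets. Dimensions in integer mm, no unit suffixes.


translate([317, 136, 0]) cube([117, 113, 2782]);


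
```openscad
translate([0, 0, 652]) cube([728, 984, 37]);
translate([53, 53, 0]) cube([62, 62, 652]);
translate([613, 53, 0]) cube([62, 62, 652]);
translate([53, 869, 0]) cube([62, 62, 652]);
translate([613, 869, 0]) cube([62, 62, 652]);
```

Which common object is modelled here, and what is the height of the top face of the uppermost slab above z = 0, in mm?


A table. The table height is 689 mm.

A 728×984×37 slab sits at z = 652 on four 62 mm square posts — a table. The top surface is at 652 + 37 = 689 mm.


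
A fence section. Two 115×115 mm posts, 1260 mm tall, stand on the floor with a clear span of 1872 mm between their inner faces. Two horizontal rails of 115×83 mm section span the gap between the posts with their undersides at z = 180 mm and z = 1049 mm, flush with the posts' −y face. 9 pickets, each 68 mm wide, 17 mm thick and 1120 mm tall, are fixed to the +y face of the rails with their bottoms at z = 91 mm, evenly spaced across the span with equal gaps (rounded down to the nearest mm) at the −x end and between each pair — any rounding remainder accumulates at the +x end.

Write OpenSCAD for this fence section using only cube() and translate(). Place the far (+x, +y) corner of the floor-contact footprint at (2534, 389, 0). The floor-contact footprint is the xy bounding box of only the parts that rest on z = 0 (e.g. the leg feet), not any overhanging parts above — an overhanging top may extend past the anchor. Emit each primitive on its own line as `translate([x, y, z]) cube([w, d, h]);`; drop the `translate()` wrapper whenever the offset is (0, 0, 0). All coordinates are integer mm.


translate([432, 274, 0]) cube([115, 115, 1260]);
translate([2419, 274, 0]) cube([115, 115, 1260]);
translate([547, 274, 180]) cube([1872, 115, 83]);
translate([547, 274, 1049]) cube([1872, 115, 83]);
translate([673, 389, 91]) cube([68, 17, 1120]);
translate([867, 389, 91]) cube([68, 17, 1120]);
translate([1061, 389, 91]) cube([68, 17, 1120]);
translate([1255, 389, 91]) cube([68, 17, 1120]);
translate([1449, 389, 91]) cube([68, 17, 1120]);
translate([1643, 389, 91]) cube([68, 17, 1120]);
translate([1837, 389, 91]) cube([68, 17, 1120]);
translate([2031, 389, 91]) cube([68, 17, 1120]);
translate([2225, 389, 91]) cube([68, 17, 1120]);


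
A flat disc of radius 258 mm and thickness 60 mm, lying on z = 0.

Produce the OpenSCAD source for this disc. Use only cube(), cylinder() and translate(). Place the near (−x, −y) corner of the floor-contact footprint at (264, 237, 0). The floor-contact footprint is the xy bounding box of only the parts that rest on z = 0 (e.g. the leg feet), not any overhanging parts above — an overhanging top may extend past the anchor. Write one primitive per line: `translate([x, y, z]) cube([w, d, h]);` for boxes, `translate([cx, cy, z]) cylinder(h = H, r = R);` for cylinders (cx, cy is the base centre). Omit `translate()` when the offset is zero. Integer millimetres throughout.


translate([522, 495, 0]) cylinder(h = 60, r = 258);


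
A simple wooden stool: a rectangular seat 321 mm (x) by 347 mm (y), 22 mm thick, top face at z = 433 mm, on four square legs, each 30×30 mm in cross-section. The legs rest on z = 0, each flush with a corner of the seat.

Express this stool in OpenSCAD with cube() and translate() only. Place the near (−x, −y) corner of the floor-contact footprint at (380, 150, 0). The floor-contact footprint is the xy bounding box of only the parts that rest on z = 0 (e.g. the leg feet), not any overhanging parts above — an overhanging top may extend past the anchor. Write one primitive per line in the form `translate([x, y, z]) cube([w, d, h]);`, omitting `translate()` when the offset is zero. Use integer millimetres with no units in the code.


translate([380, 150, 411]) cube([321, 347, 22]);
translate([380, 150, 0]) cube([30, 30, 411]);
translate([671, 150, 0]) cube([30, 30, 411]);
translate([380, 467, 0]) cube([30, 30, 411]);
translate([671, 467, 0]) cube([30, 30, 411]);


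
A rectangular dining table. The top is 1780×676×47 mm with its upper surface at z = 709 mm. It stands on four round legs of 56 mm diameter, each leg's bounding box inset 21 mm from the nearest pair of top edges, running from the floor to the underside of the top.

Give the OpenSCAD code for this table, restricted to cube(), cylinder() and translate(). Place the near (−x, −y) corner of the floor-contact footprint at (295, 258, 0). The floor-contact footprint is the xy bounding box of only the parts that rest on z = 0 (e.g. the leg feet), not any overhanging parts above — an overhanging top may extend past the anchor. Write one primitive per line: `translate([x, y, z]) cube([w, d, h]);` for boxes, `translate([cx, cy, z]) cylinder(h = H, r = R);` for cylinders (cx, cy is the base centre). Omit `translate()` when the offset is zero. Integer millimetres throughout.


translate([274, 237, 662]) cube([1780, 676, 47]);
translate([323, 286, 0]) cylinder(h = 662, r = 28);
translate([2005, 286, 0]) cylinder(h = 662, r = 28);
translate([323, 864, 0]) cylinder(h = 662, r = 28);
translate([2005, 864, 0]) cylinder(h = 662, r = 28);


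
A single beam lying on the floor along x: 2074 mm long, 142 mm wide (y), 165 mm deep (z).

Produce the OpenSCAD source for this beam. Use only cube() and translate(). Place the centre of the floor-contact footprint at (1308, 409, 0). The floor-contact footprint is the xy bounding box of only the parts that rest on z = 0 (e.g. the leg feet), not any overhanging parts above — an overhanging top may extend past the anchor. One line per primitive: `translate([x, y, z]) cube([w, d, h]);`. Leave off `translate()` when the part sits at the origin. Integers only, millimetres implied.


translate([271, 338, 0]) cube([2074, 142, 165]);


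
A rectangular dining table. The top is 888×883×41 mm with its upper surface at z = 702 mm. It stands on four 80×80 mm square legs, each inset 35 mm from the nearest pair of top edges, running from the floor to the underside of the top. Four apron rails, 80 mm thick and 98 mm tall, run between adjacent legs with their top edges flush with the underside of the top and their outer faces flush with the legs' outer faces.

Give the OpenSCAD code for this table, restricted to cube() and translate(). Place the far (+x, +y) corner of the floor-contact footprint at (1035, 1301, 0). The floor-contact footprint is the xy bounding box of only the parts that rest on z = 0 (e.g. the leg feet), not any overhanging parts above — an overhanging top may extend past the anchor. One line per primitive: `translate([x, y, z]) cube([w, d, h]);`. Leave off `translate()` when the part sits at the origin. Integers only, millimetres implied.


// leg_h = 702 - 41 = 661
// apron z = 661 - 98 = 563
translate([182, 453, 661]) cube([888, 883, 41]);
translate([217, 488, 0]) cube([80, 80, 661]);
translate([955, 488, 0]) cube([80, 80, 661]);
translate([217, 1221, 0]) cube([80, 80, 661]);
translate([955, 1221, 0]) cube([80, 80, 661]);
translate([297, 488, 563]) cube([658, 80, 98]);
translate([297, 1221, 563]) cube([658, 80, 98]);
translate([217, 568, 563]) cube([80, 653, 98]);
translate([955, 568, 563]) cube([80, 653, 98]);


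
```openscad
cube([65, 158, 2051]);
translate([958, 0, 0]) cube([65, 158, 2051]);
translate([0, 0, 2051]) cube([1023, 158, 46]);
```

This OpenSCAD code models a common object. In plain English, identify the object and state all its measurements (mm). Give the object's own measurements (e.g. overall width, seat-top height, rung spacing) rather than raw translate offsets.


A door frame. The clear opening is 893 mm wide and 2051 mm high. Two 65 mm wide jambs, 158 mm deep, stand either side of the opening from the floor to the top of the opening. A 46 mm thick head sits across the top of both jambs, spanning the full outside width of the frame.


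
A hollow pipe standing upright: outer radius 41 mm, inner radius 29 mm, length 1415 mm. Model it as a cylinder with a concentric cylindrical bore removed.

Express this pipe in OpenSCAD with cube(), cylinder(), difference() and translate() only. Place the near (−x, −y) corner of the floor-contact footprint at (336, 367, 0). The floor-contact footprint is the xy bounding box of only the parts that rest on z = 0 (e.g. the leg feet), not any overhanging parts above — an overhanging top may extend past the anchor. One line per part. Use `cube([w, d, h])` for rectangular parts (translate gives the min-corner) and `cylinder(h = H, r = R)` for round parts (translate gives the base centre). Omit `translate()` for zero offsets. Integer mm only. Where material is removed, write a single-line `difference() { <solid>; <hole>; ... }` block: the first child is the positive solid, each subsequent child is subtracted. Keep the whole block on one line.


difference() { translate([377, 408, 0]) cylinder(h = 1415, r = 41); translate([377, 408, 0]) cylinder(h = 1415, r = 29); }


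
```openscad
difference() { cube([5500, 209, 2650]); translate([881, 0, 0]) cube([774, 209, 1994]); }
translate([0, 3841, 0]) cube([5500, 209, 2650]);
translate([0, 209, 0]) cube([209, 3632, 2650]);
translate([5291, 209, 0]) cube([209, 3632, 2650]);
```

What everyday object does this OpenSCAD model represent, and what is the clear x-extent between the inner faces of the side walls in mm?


A single room. The interior width is 5082 mm.

Four walls enclosing a rectangle with a door in the front wall — a room. Outside width 5500 minus two 209 mm walls gives 5082 mm.


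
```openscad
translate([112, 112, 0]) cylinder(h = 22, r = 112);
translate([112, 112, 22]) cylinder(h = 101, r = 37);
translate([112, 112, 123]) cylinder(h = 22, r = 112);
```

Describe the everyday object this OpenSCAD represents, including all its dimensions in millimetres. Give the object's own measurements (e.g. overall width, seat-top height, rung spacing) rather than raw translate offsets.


A spool: two coaxial disc flanges of radius 112 mm and thickness 22 mm, joined by a core cylinder of radius 37 mm and height 101 mm. The lower flange rests on z = 0 and the three cylinders share a vertical axis.


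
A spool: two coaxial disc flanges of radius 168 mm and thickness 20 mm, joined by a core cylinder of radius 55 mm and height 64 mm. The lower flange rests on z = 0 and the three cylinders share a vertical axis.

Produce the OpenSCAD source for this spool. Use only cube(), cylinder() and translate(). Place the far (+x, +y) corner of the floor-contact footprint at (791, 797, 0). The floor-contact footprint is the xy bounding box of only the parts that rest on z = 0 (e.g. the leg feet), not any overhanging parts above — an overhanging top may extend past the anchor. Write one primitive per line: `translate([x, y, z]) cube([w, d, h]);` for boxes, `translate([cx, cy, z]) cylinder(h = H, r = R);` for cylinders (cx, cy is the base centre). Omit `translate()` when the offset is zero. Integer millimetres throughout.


translate([623, 629, 0]) cylinder(h = 20, r = 168);
translate([623, 629, 20]) cylinder(h = 64, r = 55);
translate([623, 629, 84]) cylinder(h = 20, r = 168);


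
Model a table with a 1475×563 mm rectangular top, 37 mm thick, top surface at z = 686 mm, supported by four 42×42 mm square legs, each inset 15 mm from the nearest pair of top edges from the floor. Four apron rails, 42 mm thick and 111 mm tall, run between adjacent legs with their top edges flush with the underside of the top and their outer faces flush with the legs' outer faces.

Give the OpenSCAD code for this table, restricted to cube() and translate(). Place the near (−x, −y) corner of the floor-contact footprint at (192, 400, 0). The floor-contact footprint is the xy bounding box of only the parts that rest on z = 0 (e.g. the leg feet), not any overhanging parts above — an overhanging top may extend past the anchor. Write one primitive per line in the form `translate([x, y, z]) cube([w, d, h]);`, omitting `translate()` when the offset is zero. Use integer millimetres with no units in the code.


// leg_h = 686 - 37 = 649
// apron z = 649 - 111 = 538
translate([177, 385, 649]) cube([1475, 563, 37]);
translate([192, 400, 0]) cube([42, 42, 649]);
translate([1595, 400, 0]) cube([42, 42, 649]);
translate([192, 891, 0]) cube([42, 42, 649]);
translate([1595, 891, 0]) cube([42, 42, 649]);
translate([234, 400, 538]) cube([1361, 42, 111]);
translate([234, 891, 538]) cube([1361, 42, 111]);
translate([192, 442, 538]) cube([42, 449, 111]);
translate([1595, 442, 538]) cube([42, 449, 111]);


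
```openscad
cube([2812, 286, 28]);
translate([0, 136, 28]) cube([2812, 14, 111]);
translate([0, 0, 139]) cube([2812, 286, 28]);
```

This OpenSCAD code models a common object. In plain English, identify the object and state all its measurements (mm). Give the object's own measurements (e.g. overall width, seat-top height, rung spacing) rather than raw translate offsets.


An I-beam lying along x, 2812 mm long. Overall section height 167 mm. Two flanges 286 mm wide (y) and 28 mm thick, one on the floor and one at the top; a web 14 mm thick runs between them, centred on the flange width.


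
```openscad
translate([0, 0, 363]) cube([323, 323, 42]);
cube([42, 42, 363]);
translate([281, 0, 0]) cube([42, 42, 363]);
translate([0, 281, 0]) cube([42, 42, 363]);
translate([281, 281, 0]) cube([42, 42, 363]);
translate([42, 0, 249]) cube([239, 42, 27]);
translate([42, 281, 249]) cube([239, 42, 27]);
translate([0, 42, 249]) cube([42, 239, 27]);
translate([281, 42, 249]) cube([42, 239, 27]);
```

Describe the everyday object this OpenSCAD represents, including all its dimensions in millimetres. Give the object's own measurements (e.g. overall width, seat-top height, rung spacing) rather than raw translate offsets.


A four-legged stool. The seat is a 323×323×42 mm slab whose top surface is at z = 405 mm; four square legs, each 42×42 mm in cross-section, run from the floor (z = 0) to the underside of the seat, each flush with a corner of the seat. Four stretchers, 42 mm wide and 27 mm tall, connect adjacent legs with their undersides at z = 249 mm, each running between the inner faces of the legs it joins and aligned with the legs' outer faces on the other axis.
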